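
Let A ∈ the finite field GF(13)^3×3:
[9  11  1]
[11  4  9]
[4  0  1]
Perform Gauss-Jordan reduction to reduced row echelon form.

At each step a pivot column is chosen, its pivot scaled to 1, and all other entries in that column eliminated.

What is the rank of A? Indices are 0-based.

[1] R0 /= 9  ⇒  (1, 7, 3)
     R1 -= 11·R0  ⇒  (0, 5, 2)
     R2 -= 4·R0  ⇒  (0, 11, 2)
[2] R1 /= 5  ⇒  (0, 1, 3)
     R0 -= 7·R1  ⇒  (1, 0, 8)
     R2 -= 11·R1  ⇒  (0, 0, 8)
[3] R2 /= 8  ⇒  (0, 0, 1)
     R0 -= 8·R2  ⇒  (1, 0, 0)
     R1 -= 3·R2  ⇒  (0, 1, 0)

rank = 3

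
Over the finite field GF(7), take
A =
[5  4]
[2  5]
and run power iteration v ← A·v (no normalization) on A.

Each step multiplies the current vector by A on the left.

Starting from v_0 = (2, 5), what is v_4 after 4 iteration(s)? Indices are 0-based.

v_4 = (3, 3)

v_0 = (2, 5).
v_1 = A·v_0 = (2, 1).
v_2 = A·v_1 = (0, 2).
v_3 = A·v_2 = (1, 3).
v_4 = A·v_3 = (3, 3).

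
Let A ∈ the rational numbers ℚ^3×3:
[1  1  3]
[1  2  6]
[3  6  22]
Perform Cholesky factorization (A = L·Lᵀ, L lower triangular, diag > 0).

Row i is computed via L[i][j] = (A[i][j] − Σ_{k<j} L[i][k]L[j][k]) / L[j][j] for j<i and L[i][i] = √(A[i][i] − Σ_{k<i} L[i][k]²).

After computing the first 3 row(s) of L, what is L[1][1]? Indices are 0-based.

Step 1: L[0][0] = √(1) = 1.
  L[1][0] = (1) / L[0][0] = 1.
Step 2: L[1][1] = √(1) = 1.
  L[2][0] = (3) / L[0][0] = 3.
  L[2][1] = (3) / L[1][1] = 3.
Step 3: L[2][2] = √(4) = 2.

L[1][1] = 1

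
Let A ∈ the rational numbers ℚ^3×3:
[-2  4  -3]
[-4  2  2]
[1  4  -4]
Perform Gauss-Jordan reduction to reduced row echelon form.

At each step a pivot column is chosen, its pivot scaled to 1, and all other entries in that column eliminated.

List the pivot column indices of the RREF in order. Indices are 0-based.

pivot columns: 0, 1, 2

step 1: normalize row 0 (÷-2) = (1, -2, 3/2)
  row 1: subtract -4×row0 = (0, -6, 8)
  row 2: subtract 1×row0 = (0, 6, -11/2)
step 2: normalize row 1 (÷-6) = (0, 1, -4/3)
  row 0: subtract -2×row1 = (1, 0, -7/6)
  row 2: subtract 6×row1 = (0, 0, 5/2)
step 3: normalize row 2 (÷5/2) = (0, 0, 1)
  row 0: subtract -7/6×row2 = (1, 0, 0)
  row 1: subtract -4/3×row2 = (0, 1, 0)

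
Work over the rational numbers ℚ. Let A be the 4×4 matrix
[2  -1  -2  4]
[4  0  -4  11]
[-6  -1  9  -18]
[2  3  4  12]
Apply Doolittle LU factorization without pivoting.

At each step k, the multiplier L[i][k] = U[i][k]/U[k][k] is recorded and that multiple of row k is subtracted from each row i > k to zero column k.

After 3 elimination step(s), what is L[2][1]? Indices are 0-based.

L[2][1] = -2

k=0: U[0][0]=2
  eliminate (1,0): mult=2, new row 1: (0, 2, 0, 3); set L[1][0]=2
  eliminate (2,0): mult=-3, new row 2: (0, -4, 3, -6); set L[2][0]=-3
  eliminate (3,0): mult=1, new row 3: (0, 4, 6, 8); set L[3][0]=1
k=1: U[1][1]=2
  eliminate (2,1): mult=-2, new row 2: (0, 0, 3, 0); set L[2][1]=-2
  eliminate (3,1): mult=2, new row 3: (0, 0, 6, 2); set L[3][1]=2
k=2: U[2][2]=3
  eliminate (3,2): mult=2, new row 3: (0, 0, 0, 2); set L[3][2]=2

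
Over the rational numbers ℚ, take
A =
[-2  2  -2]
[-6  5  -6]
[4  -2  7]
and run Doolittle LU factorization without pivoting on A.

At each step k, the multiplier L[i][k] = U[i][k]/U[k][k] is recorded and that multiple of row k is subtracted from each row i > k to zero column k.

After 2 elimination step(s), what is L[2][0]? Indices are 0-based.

L[2][0] = -2

k=0: U[0][0]=-2
  eliminate (1,0): mult=3, new row 1: (0, -1, 0); set L[1][0]=3
  eliminate (2,0): mult=-2, new row 2: (0, 2, 3); set L[2][0]=-2
k=1: U[1][1]=-1
  eliminate (2,1): mult=-2, new row 2: (0, 0, 3); set L[2][1]=-2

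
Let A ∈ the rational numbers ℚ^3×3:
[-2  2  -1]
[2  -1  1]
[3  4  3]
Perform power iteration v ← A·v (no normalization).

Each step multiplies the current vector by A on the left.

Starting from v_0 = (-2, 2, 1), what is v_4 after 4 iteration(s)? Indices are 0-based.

v_4 = (-369, 303, 177)

v_0 = (-2, 2, 1).
v_1 = A·v_0 = (7, -5, 5).
v_2 = A·v_1 = (-29, 24, 16).
v_3 = A·v_2 = (90, -66, 57).
v_4 = A·v_3 = (-369, 303, 177).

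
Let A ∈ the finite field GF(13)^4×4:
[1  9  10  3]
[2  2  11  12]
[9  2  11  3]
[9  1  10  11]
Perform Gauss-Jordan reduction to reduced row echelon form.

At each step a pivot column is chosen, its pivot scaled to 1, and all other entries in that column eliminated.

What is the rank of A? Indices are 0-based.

rank = 4

step 1: normalize row 0 (÷1) = (1, 9, 10, 3)
  row 1: subtract 2×row0 = (0, 10, 4, 6)
  row 2: subtract 9×row0 = (0, 12, 12, 2)
  row 3: subtract 9×row0 = (0, 11, 11, 10)
step 2: normalize row 1 (÷10) = (0, 1, 3, 11)
  row 0: subtract 9×row1 = (1, 0, 9, 8)
  row 2: subtract 12×row1 = (0, 0, 2, 0)
  row 3: subtract 11×row1 = (0, 0, 4, 6)
step 3: normalize row 2 (÷2) = (0, 0, 1, 0)
  row 0: subtract 9×row2 = (1, 0, 0, 8)
  row 1: subtract 3×row2 = (0, 1, 0, 11)
  row 3: subtract 4×row2 = (0, 0, 0, 6)
step 4: normalize row 3 (÷6) = (0, 0, 0, 1)
  row 0: subtract 8×row3 = (1, 0, 0, 0)
  row 1: subtract 11×row3 = (0, 1, 0, 0)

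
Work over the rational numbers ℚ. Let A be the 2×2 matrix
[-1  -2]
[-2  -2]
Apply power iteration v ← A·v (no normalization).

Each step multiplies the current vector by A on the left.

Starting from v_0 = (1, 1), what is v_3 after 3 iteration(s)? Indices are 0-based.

v_0 = (1, 1).
v_1 = A·v_0 = (-3, -4).
v_2 = A·v_1 = (11, 14).
v_3 = A·v_2 = (-39, -50).

v_3 = (-39, -50)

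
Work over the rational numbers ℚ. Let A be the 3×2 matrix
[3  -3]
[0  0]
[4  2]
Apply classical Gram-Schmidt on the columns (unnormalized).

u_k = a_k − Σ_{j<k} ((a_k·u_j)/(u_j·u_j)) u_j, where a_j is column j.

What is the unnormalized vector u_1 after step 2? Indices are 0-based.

Step 1: u_0 = a_0 = (3, 0, 4).
Step 2: u_1 = a_1 − (-1/25)·u_0 = (-72/25, 0, 54/25).

u_1 = (-72/25, 0, 54/25)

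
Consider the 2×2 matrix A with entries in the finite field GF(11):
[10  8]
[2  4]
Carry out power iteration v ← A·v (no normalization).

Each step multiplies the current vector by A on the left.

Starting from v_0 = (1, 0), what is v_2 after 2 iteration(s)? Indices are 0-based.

v_2 = (6, 6)

v_0 = (1, 0).
v_1 = A·v_0 = (10, 2).
v_2 = A·v_1 = (6, 6).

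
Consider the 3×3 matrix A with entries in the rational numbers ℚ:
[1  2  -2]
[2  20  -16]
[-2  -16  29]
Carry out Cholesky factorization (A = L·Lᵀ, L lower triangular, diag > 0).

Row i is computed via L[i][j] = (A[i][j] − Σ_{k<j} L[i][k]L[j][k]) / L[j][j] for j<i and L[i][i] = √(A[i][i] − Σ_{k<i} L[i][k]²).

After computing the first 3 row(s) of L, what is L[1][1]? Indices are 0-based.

L[1][1] = 4

Step 1: L[0][0] = √(1) = 1.
  L[1][0] = (2) / L[0][0] = 2.
Step 2: L[1][1] = √(16) = 4.
  L[2][0] = (-2) / L[0][0] = -2.
  L[2][1] = (-12) / L[1][1] = -3.
Step 3: L[2][2] = √(16) = 4.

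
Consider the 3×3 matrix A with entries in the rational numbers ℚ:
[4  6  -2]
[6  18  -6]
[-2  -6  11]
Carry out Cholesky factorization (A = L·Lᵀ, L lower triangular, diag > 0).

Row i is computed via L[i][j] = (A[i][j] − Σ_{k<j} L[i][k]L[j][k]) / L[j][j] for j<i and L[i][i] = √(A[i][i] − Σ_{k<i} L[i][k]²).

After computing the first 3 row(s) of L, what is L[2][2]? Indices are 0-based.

L[2][2] = 3

Step 1: L[0][0] = √(4) = 2.
  L[1][0] = (6) / L[0][0] = 3.
Step 2: L[1][1] = √(9) = 3.
  L[2][0] = (-2) / L[0][0] = -1.
  L[2][1] = (-3) / L[1][1] = -1.
Step 3: L[2][2] = √(9) = 3.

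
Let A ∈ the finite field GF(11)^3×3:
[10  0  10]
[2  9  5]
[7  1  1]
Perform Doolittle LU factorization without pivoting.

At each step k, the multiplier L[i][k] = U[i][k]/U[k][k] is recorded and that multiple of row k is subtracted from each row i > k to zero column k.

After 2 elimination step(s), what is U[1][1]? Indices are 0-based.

k=0: U[0][0]=10
  eliminate (1,0): mult=9, new row 1: (0, 9, 3); set L[1][0]=9
  eliminate (2,0): mult=4, new row 2: (0, 1, 5); set L[2][0]=4
k=1: U[1][1]=9
  eliminate (2,1): mult=5, new row 2: (0, 0, 1); set L[2][1]=5

U[1][1] = 9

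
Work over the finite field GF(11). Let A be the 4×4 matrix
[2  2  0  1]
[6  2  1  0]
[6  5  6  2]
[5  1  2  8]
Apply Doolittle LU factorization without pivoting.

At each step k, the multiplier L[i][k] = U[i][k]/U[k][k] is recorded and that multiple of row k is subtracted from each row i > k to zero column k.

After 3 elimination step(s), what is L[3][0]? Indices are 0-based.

L[3][0] = 8

Step 1: pivot at (0,0) is 2.
  row1 ← row1 − (3)·row0  ⇒  L[1][0]=3, U row1=(0, 7, 1, 8)
  row2 ← row2 − (3)·row0  ⇒  L[2][0]=3, U row2=(0, 10, 6, 10)
  row3 ← row3 − (8)·row0  ⇒  L[3][0]=8, U row3=(0, 7, 2, 0)
Step 2: pivot at (1,1) is 7.
  row2 ← row2 − (3)·row1  ⇒  L[2][1]=3, U row2=(0, 0, 3, 8)
  row3 ← row3 − (1)·row1  ⇒  L[3][1]=1, U row3=(0, 0, 1, 3)
Step 3: pivot at (2,2) is 3.
  row3 ← row3 − (4)·row2  ⇒  L[3][2]=4, U row3=(0, 0, 0, 4)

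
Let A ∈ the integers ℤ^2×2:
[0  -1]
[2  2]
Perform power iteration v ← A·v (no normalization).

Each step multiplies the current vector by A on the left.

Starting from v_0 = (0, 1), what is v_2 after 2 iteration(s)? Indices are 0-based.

v_2 = (-2, 2)

v_0 = (0, 1).
v_1 = A·v_0 = (-1, 2).
v_2 = A·v_1 = (-2, 2).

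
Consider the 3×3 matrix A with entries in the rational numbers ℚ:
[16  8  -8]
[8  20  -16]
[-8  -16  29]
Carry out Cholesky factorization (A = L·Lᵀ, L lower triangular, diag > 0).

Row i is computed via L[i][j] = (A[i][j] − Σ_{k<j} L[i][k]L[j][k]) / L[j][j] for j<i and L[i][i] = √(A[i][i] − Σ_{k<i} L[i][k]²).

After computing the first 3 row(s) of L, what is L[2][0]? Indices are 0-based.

L[2][0] = -2

Step 1: L[0][0] = √(16) = 4.
  L[1][0] = (8) / L[0][0] = 2.
Step 2: L[1][1] = √(16) = 4.
  L[2][0] = (-8) / L[0][0] = -2.
  L[2][1] = (-12) / L[1][1] = -3.
Step 3: L[2][2] = √(16) = 4.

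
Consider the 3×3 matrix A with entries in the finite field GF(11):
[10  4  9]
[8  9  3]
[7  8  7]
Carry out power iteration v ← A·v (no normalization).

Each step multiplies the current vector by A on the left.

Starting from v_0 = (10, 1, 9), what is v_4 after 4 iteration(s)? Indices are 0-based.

v_4 = (4, 6, 2)

v_0 = (10, 1, 9).
v_1 = A·v_0 = (9, 6, 9).
v_2 = A·v_1 = (8, 10, 9).
v_3 = A·v_2 = (3, 5, 1).
v_4 = A·v_3 = (4, 6, 2).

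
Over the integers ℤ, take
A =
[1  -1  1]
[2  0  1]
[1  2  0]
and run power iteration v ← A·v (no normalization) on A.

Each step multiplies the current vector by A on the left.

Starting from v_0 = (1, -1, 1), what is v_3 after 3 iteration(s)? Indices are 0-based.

v_3 = (3, 7, 9)

v_0 = (1, -1, 1).
v_1 = A·v_0 = (3, 3, -1).
v_2 = A·v_1 = (-1, 5, 9).
v_3 = A·v_2 = (3, 7, 9).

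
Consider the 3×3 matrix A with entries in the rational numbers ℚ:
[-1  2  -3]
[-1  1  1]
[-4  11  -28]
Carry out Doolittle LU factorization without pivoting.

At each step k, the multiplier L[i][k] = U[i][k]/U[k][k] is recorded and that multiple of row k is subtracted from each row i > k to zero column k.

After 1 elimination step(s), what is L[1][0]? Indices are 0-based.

L[1][0] = 1

Step 1: pivot at (0,0) is -1.
  row1 ← row1 − (1)·row0  ⇒  L[1][0]=1, U row1=(0, -1, 4)
  row2 ← row2 − (4)·row0  ⇒  L[2][0]=4, U row2=(0, 3, -16)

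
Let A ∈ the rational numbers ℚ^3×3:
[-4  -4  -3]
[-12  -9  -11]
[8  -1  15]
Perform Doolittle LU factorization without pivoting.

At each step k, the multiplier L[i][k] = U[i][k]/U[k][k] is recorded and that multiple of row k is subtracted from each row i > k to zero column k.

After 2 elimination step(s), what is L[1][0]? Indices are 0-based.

L[1][0] = 3

Step 1: pivot at (0,0) is -4.
  row1 ← row1 − (3)·row0  ⇒  L[1][0]=3, U row1=(0, 3, -2)
  row2 ← row2 − (-2)·row0  ⇒  L[2][0]=-2, U row2=(0, -9, 9)
Step 2: pivot at (1,1) is 3.
  row2 ← row2 − (-3)·row1  ⇒  L[2][1]=-3, U row2=(0, 0, 3)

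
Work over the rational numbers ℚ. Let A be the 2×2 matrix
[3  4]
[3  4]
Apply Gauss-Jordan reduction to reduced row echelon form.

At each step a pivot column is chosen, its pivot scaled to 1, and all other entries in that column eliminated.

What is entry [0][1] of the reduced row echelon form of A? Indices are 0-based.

pivot(0,0)=3: scale R0 → (1, 4/3)
  clear (1,0): R1 −= (3)R0 → (0, 0)
col 1: no nonzero at/below row 1; advance.

M[0][1] = 4/3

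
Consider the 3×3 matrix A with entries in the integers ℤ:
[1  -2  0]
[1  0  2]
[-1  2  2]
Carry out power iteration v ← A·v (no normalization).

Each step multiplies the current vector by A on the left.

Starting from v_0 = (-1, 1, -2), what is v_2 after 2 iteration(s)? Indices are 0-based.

v_0 = (-1, 1, -2).
v_1 = A·v_0 = (-3, -5, -1).
v_2 = A·v_1 = (7, -5, -9).

v_2 = (7, -5, -9)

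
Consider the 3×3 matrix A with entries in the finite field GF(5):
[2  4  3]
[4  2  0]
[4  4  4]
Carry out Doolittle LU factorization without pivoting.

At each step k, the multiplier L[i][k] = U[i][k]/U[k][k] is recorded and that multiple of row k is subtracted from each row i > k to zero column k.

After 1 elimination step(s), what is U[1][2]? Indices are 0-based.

Step 1: pivot at (0,0) is 2.
  row1 ← row1 − (2)·row0  ⇒  L[1][0]=2, U row1=(0, 4, 4)
  row2 ← row2 − (2)·row0  ⇒  L[2][0]=2, U row2=(0, 1, 3)

U[1][2] = 4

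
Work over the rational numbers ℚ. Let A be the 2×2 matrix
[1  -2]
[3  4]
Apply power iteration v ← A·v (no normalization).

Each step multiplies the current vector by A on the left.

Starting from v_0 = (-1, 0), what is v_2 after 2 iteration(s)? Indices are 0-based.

v_2 = (5, -15)

v_0 = (-1, 0).
v_1 = A·v_0 = (-1, -3).
v_2 = A·v_1 = (5, -15).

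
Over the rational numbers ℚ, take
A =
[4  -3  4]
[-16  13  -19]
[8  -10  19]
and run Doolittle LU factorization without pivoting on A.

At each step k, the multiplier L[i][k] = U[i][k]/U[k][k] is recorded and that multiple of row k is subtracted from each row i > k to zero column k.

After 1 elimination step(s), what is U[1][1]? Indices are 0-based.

U[1][1] = 1

Step 1: pivot at (0,0) is 4.
  row1 ← row1 − (-4)·row0  ⇒  L[1][0]=-4, U row1=(0, 1, -3)
  row2 ← row2 − (2)·row0  ⇒  L[2][0]=2, U row2=(0, -4, 11)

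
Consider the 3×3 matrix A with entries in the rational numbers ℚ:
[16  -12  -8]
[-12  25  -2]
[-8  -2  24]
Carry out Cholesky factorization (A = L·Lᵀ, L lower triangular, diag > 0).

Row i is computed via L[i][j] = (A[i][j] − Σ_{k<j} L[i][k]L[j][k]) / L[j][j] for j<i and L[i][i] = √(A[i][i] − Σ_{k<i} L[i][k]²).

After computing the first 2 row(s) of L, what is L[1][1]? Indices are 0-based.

L[1][1] = 4

Step 1: L[0][0] = √(16) = 4.
  L[1][0] = (-12) / L[0][0] = -3.
Step 2: L[1][1] = √(16) = 4.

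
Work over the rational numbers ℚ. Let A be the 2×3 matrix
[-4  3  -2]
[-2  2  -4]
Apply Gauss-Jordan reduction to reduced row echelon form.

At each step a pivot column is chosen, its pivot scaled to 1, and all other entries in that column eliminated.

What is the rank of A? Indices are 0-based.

step 1: normalize row 0 (÷-4) = (1, -3/4, 1/2)
  row 1: subtract -2×row0 = (0, 1/2, -3)
step 2: normalize row 1 (÷1/2) = (0, 1, -6)
  row 0: subtract -3/4×row1 = (1, 0, -4)

rank = 2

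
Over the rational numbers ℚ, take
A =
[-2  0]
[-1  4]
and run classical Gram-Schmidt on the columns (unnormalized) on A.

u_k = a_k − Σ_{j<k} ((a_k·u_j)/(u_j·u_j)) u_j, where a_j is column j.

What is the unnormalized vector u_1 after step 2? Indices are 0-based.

Step 1: u_0 = a_0 = (-2, -1).
Step 2: u_1 = a_1 − (-4/5)·u_0 = (-8/5, 16/5).

u_1 = (-8/5, 16/5)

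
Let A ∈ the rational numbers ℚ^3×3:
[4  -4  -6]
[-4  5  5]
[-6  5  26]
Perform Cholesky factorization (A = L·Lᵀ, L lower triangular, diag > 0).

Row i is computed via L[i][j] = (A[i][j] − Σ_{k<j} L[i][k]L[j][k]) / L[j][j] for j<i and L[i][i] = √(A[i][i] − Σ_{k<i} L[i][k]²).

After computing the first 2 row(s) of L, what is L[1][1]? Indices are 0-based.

L[1][1] = 1

Step 1: L[0][0] = √(4) = 2.
  L[1][0] = (-4) / L[0][0] = -2.
Step 2: L[1][1] = √(1) = 1.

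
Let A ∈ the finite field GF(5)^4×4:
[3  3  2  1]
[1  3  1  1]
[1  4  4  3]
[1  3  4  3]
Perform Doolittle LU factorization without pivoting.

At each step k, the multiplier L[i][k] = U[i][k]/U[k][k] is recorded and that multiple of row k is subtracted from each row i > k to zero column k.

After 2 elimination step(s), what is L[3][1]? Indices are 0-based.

L[3][1] = 1

Step 1: pivot at (0,0) is 3.
  row1 ← row1 − (2)·row0  ⇒  L[1][0]=2, U row1=(0, 2, 2, 4)
  row2 ← row2 − (2)·row0  ⇒  L[2][0]=2, U row2=(0, 3, 0, 1)
  row3 ← row3 − (2)·row0  ⇒  L[3][0]=2, U row3=(0, 2, 0, 1)
Step 2: pivot at (1,1) is 2.
  row2 ← row2 − (4)·row1  ⇒  L[2][1]=4, U row2=(0, 0, 2, 0)
  row3 ← row3 − (1)·row1  ⇒  L[3][1]=1, U row3=(0, 0, 3, 2)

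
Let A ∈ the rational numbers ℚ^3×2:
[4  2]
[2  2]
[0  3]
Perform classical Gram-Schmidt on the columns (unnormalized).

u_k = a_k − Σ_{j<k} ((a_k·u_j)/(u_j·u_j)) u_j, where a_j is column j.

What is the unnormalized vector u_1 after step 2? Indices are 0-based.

Step 1: u_0 = a_0 = (4, 2, 0).
Step 2: u_1 = a_1 − (3/5)·u_0 = (-2/5, 4/5, 3).

u_1 = (-2/5, 4/5, 3)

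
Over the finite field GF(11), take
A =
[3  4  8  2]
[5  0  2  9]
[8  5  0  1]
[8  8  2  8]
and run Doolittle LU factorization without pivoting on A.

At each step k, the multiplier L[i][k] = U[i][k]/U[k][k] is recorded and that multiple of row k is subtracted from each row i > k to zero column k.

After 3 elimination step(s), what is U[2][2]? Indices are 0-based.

Step 1: pivot at (0,0) is 3.
  row1 ← row1 − (9)·row0  ⇒  L[1][0]=9, U row1=(0, 8, 7, 2)
  row2 ← row2 − (10)·row0  ⇒  L[2][0]=10, U row2=(0, 9, 8, 3)
  row3 ← row3 − (10)·row0  ⇒  L[3][0]=10, U row3=(0, 1, 10, 10)
Step 2: pivot at (1,1) is 8.
  row2 ← row2 − (8)·row1  ⇒  L[2][1]=8, U row2=(0, 0, 7, 9)
  row3 ← row3 − (7)·row1  ⇒  L[3][1]=7, U row3=(0, 0, 5, 7)
Step 3: pivot at (2,2) is 7.
  row3 ← row3 − (7)·row2  ⇒  L[3][2]=7, U row3=(0, 0, 0, 10)

U[2][2] = 7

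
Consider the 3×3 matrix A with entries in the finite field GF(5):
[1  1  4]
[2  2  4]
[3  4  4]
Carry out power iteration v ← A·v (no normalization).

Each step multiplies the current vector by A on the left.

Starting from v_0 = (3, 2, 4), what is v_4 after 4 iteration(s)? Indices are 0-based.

v_0 = (3, 2, 4).
v_1 = A·v_0 = (1, 1, 3).
v_2 = A·v_1 = (4, 1, 4).
v_3 = A·v_2 = (1, 1, 2).
v_4 = A·v_3 = (0, 2, 0).

v_4 = (0, 2, 0)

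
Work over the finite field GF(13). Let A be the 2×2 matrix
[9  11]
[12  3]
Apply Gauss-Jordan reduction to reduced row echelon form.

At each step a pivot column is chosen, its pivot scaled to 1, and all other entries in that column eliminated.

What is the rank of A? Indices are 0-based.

rank = 2

pivot(0,0)=9: scale R0 → (1, 7)
  clear (1,0): R1 −= (12)R0 → (0, 10)
pivot(1,1)=10: scale R1 → (0, 1)
  clear (0,1): R0 −= (7)R1 → (1, 0)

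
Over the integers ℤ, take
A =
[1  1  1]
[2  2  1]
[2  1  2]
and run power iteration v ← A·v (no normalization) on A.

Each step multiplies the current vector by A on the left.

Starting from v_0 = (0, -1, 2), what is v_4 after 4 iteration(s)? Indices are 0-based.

v_4 = (72, 115, 118)

v_0 = (0, -1, 2).
v_1 = A·v_0 = (1, 0, 3).
v_2 = A·v_1 = (4, 5, 8).
v_3 = A·v_2 = (17, 26, 29).
v_4 = A·v_3 = (72, 115, 118).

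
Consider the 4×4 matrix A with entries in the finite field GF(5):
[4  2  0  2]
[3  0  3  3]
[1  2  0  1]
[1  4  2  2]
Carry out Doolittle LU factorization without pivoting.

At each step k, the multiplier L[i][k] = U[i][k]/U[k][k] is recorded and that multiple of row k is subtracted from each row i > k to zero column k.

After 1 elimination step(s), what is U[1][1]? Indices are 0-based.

[col 0] pivot 4
  R1 -= 2*R0 → (0, 1, 3, 4)  (L[1][0] := 2)
  R2 -= 4*R0 → (0, 4, 0, 3)  (L[2][0] := 4)
  R3 -= 4*R0 → (0, 1, 2, 4)  (L[3][0] := 4)

U[1][1] = 1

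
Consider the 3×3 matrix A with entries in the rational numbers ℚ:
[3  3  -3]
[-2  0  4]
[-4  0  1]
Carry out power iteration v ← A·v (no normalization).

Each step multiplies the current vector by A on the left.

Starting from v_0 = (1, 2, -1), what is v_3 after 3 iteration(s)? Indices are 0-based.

v_0 = (1, 2, -1).
v_1 = A·v_0 = (12, -6, -5).
v_2 = A·v_1 = (33, -44, -53).
v_3 = A·v_2 = (126, -278, -185).

v_3 = (126, -278, -185)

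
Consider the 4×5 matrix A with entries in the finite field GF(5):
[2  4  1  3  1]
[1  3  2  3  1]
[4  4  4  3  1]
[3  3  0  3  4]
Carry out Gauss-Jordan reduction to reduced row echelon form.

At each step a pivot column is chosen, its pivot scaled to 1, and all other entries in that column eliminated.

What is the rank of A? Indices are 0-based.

rank = 4

step 1: normalize row 0 (÷2) = (1, 2, 3, 4, 3)
  row 1: subtract 1×row0 = (0, 1, 4, 4, 3)
  row 2: subtract 4×row0 = (0, 1, 2, 2, 4)
  row 3: subtract 3×row0 = (0, 2, 1, 1, 0)
step 2: normalize row 1 (÷1) = (0, 1, 4, 4, 3)
  row 0: subtract 2×row1 = (1, 0, 0, 1, 2)
  row 2: subtract 1×row1 = (0, 0, 3, 3, 1)
  row 3: subtract 2×row1 = (0, 0, 3, 3, 4)
step 3: normalize row 2 (÷3) = (0, 0, 1, 1, 2)
  row 1: subtract 4×row2 = (0, 1, 0, 0, 0)
  row 3: subtract 3×row2 = (0, 0, 0, 0, 3)
skip col 3 (zero from row 3)
step 4: normalize row 3 (÷3) = (0, 0, 0, 0, 1)
  row 0: subtract 2×row3 = (1, 0, 0, 1, 0)
  row 2: subtract 2×row3 = (0, 0, 1, 1, 0)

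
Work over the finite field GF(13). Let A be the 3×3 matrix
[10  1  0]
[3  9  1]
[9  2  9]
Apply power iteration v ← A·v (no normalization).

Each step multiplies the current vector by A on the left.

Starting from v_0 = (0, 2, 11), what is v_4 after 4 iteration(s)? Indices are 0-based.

v_4 = (2, 3, 9)

v_0 = (0, 2, 11).
v_1 = A·v_0 = (2, 3, 12).
v_2 = A·v_1 = (10, 6, 2).
v_3 = A·v_2 = (2, 8, 3).
v_4 = A·v_3 = (2, 3, 9).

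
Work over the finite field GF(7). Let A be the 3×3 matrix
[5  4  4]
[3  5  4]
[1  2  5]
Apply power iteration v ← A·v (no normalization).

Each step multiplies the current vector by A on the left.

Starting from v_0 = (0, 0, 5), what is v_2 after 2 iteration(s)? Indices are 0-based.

v_0 = (0, 0, 5).
v_1 = A·v_0 = (6, 6, 4).
v_2 = A·v_1 = (0, 1, 3).

v_2 = (0, 1, 3)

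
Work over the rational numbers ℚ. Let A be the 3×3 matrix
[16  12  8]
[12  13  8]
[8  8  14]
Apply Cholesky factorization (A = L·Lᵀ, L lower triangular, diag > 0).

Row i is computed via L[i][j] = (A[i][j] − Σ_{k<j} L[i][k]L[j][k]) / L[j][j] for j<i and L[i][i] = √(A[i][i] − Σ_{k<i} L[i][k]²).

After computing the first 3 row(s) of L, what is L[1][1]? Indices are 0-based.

L[1][1] = 2

Step 1: L[0][0] = √(16) = 4.
  L[1][0] = (12) / L[0][0] = 3.
Step 2: L[1][1] = √(4) = 2.
  L[2][0] = (8) / L[0][0] = 2.
  L[2][1] = (2) / L[1][1] = 1.
Step 3: L[2][2] = √(9) = 3.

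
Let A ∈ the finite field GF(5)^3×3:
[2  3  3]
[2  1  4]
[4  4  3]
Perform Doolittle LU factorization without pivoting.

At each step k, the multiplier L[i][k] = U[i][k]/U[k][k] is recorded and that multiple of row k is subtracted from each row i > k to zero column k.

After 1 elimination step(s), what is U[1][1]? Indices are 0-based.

[col 0] pivot 2
  R1 -= 1*R0 → (0, 3, 1)  (L[1][0] := 1)
  R2 -= 2*R0 → (0, 3, 2)  (L[2][0] := 2)

U[1][1] = 3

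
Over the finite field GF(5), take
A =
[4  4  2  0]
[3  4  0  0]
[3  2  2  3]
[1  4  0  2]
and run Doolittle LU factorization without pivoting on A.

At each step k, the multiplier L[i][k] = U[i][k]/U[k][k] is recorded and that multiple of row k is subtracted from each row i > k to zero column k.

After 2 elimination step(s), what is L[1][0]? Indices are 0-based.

Step 1: pivot at (0,0) is 4.
  row1 ← row1 − (2)·row0  ⇒  L[1][0]=2, U row1=(0, 1, 1, 0)
  row2 ← row2 − (2)·row0  ⇒  L[2][0]=2, U row2=(0, 4, 3, 3)
  row3 ← row3 − (4)·row0  ⇒  L[3][0]=4, U row3=(0, 3, 2, 2)
Step 2: pivot at (1,1) is 1.
  row2 ← row2 − (4)·row1  ⇒  L[2][1]=4, U row2=(0, 0, 4, 3)
  row3 ← row3 − (3)·row1  ⇒  L[3][1]=3, U row3=(0, 0, 4, 2)

L[1][0] = 2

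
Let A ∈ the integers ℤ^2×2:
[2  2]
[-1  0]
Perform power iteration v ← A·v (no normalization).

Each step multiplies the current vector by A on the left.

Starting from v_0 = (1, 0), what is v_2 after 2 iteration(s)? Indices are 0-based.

v_2 = (2, -2)

v_0 = (1, 0).
v_1 = A·v_0 = (2, -1).
v_2 = A·v_1 = (2, -2).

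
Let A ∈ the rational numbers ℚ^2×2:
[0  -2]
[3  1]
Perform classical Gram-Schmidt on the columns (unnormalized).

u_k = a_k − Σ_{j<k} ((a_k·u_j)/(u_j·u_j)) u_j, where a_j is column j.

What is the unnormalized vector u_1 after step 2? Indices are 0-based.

u_1 = (-2, 0)

Step 1: u_0 = a_0 = (0, 3).
Step 2: u_1 = a_1 − (1/3)·u_0 = (-2, 0).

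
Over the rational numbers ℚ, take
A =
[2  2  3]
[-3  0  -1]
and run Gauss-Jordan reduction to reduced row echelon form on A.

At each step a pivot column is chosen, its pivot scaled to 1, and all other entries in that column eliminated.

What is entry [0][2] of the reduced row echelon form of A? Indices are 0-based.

M[0][2] = 1/3

[1] R0 /= 2  ⇒  (1, 1, 3/2)
     R1 -= -3·R0  ⇒  (0, 3, 7/2)
[2] R1 /= 3  ⇒  (0, 1, 7/6)
     R0 -= 1·R1  ⇒  (1, 0, 1/3)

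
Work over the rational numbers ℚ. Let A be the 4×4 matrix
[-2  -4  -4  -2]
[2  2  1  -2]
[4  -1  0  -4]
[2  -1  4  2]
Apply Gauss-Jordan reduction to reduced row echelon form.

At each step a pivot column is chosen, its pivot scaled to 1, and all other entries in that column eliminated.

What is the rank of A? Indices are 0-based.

rank = 4

step 1: normalize row 0 (÷-2) = (1, 2, 2, 1)
  row 1: subtract 2×row0 = (0, -2, -3, -4)
  row 2: subtract 4×row0 = (0, -9, -8, -8)
  row 3: subtract 2×row0 = (0, -5, 0, 0)
step 2: normalize row 1 (÷-2) = (0, 1, 3/2, 2)
  row 0: subtract 2×row1 = (1, 0, -1, -3)
  row 2: subtract -9×row1 = (0, 0, 11/2, 10)
  row 3: subtract -5×row1 = (0, 0, 15/2, 10)
step 3: normalize row 2 (÷11/2) = (0, 0, 1, 20/11)
  row 0: subtract -1×row2 = (1, 0, 0, -13/11)
  row 1: subtract 3/2×row2 = (0, 1, 0, -8/11)
  row 3: subtract 15/2×row2 = (0, 0, 0, -40/11)
step 4: normalize row 3 (÷-40/11) = (0, 0, 0, 1)
  row 0: subtract -13/11×row3 = (1, 0, 0, 0)
  row 1: subtract -8/11×row3 = (0, 1, 0, 0)
  row 2: subtract 20/11×row3 = (0, 0, 1, 0)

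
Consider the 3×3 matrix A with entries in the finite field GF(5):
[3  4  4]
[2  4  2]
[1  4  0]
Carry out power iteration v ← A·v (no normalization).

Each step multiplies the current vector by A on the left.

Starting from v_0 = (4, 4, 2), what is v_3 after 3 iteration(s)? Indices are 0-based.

v_0 = (4, 4, 2).
v_1 = A·v_0 = (1, 3, 0).
v_2 = A·v_1 = (0, 4, 3).
v_3 = A·v_2 = (3, 2, 1).

v_3 = (3, 2, 1)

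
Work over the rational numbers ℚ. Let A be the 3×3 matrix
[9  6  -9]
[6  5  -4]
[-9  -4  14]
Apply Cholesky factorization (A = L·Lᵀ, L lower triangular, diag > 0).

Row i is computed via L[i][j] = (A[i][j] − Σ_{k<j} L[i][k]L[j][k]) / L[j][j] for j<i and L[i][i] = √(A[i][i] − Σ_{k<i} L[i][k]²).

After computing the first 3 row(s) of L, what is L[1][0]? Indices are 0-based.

Step 1: L[0][0] = √(9) = 3.
  L[1][0] = (6) / L[0][0] = 2.
Step 2: L[1][1] = √(1) = 1.
  L[2][0] = (-9) / L[0][0] = -3.
  L[2][1] = (2) / L[1][1] = 2.
Step 3: L[2][2] = √(1) = 1.

L[1][0] = 2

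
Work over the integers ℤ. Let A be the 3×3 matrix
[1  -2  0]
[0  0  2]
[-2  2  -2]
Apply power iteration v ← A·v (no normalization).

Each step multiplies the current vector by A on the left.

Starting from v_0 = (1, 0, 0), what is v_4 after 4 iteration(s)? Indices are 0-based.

v_0 = (1, 0, 0).
v_1 = A·v_0 = (1, 0, -2).
v_2 = A·v_1 = (1, -4, 2).
v_3 = A·v_2 = (9, 4, -14).
v_4 = A·v_3 = (1, -28, 18).

v_4 = (1, -28, 18)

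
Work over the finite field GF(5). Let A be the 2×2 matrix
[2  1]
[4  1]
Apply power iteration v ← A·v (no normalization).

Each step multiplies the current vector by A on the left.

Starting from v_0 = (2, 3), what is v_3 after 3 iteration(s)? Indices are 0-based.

v_3 = (4, 4)

v_0 = (2, 3).
v_1 = A·v_0 = (2, 1).
v_2 = A·v_1 = (0, 4).
v_3 = A·v_2 = (4, 4).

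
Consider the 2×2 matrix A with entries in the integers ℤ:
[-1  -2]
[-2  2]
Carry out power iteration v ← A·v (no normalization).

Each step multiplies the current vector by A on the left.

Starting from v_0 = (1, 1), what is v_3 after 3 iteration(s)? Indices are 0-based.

v_0 = (1, 1).
v_1 = A·v_0 = (-3, 0).
v_2 = A·v_1 = (3, 6).
v_3 = A·v_2 = (-15, 6).

v_3 = (-15, 6)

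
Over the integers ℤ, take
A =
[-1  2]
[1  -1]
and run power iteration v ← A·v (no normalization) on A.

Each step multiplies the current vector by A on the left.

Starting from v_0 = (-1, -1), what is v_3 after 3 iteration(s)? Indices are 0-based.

v_0 = (-1, -1).
v_1 = A·v_0 = (-1, 0).
v_2 = A·v_1 = (1, -1).
v_3 = A·v_2 = (-3, 2).

v_3 = (-3, 2)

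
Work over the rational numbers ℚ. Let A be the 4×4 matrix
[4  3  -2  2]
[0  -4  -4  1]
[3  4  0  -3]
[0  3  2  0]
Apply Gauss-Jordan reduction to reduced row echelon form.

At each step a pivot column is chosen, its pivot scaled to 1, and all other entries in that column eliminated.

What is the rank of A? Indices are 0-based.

pivot(0,0)=4: scale R0 → (1, 3/4, -1/2, 1/2)
  clear (2,0): R2 −= (3)R0 → (0, 7/4, 3/2, -9/2)
pivot(1,1)=-4: scale R1 → (0, 1, 1, -1/4)
  clear (0,1): R0 −= (3/4)R1 → (1, 0, -5/4, 11/16)
  clear (2,1): R2 −= (7/4)R1 → (0, 0, -1/4, -65/16)
  clear (3,1): R3 −= (3)R1 → (0, 0, -1, 3/4)
pivot(2,2)=-1/4: scale R2 → (0, 0, 1, 65/4)
  clear (0,2): R0 −= (-5/4)R2 → (1, 0, 0, 21)
  clear (1,2): R1 −= (1)R2 → (0, 1, 0, -33/2)
  clear (3,2): R3 −= (-1)R2 → (0, 0, 0, 17)
pivot(3,3)=17: scale R3 → (0, 0, 0, 1)
  clear (0,3): R0 −= (21)R3 → (1, 0, 0, 0)
  clear (1,3): R1 −= (-33/2)R3 → (0, 1, 0, 0)
  clear (2,3): R2 −= (65/4)R3 → (0, 0, 1, 0)

rank = 4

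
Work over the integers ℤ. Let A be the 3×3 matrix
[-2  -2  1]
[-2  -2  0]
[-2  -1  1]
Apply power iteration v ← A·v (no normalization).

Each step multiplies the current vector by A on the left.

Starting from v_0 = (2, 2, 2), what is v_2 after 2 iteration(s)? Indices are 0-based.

v_0 = (2, 2, 2).
v_1 = A·v_0 = (-6, -8, -4).
v_2 = A·v_1 = (24, 28, 16).

v_2 = (24, 28, 16)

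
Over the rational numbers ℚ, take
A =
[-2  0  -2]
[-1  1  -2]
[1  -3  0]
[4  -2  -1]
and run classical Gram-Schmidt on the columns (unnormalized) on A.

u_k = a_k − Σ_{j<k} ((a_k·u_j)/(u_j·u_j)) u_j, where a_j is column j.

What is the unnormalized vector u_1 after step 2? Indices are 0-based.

u_1 = (-12/11, 5/11, -27/11, 2/11)

Step 1: u_0 = a_0 = (-2, -1, 1, 4).
Step 2: u_1 = a_1 − (-6/11)·u_0 = (-12/11, 5/11, -27/11, 2/11).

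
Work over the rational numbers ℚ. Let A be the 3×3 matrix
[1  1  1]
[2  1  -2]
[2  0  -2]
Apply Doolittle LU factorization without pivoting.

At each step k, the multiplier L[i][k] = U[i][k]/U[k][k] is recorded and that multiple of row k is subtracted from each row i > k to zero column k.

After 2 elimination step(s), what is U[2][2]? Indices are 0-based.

Step 1: pivot at (0,0) is 1.
  row1 ← row1 − (2)·row0  ⇒  L[1][0]=2, U row1=(0, -1, -4)
  row2 ← row2 − (2)·row0  ⇒  L[2][0]=2, U row2=(0, -2, -4)
Step 2: pivot at (1,1) is -1.
  row2 ← row2 − (2)·row1  ⇒  L[2][1]=2, U row2=(0, 0, 4)

U[2][2] = 4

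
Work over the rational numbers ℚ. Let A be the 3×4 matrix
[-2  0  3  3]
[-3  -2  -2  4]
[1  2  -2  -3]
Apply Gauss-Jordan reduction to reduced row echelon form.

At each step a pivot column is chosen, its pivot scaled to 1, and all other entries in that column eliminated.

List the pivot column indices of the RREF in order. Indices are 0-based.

step 1: normalize row 0 (÷-2) = (1, 0, -3/2, -3/2)
  row 1: subtract -3×row0 = (0, -2, -13/2, -1/2)
  row 2: subtract 1×row0 = (0, 2, -1/2, -3/2)
step 2: normalize row 1 (÷-2) = (0, 1, 13/4, 1/4)
  row 2: subtract 2×row1 = (0, 0, -7, -2)
step 3: normalize row 2 (÷-7) = (0, 0, 1, 2/7)
  row 0: subtract -3/2×row2 = (1, 0, 0, -15/14)
  row 1: subtract 13/4×row2 = (0, 1, 0, -19/28)

pivot columns: 0, 1, 2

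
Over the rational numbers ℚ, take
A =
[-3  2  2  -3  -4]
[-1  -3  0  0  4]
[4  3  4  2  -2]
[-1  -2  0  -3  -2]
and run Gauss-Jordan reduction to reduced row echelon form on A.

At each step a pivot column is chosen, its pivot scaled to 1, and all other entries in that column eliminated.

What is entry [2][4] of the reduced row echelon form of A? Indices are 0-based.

[1] R0 /= -3  ⇒  (1, -2/3, -2/3, 1, 4/3)
     R1 -= -1·R0  ⇒  (0, -11/3, -2/3, 1, 16/3)
     R2 -= 4·R0  ⇒  (0, 17/3, 20/3, -2, -22/3)
     R3 -= -1·R0  ⇒  (0, -8/3, -2/3, -2, -2/3)
[2] R1 /= -11/3  ⇒  (0, 1, 2/11, -3/11, -16/11)
     R0 -= -2/3·R1  ⇒  (1, 0, -6/11, 9/11, 4/11)
     R2 -= 17/3·R1  ⇒  (0, 0, 62/11, -5/11, 10/11)
     R3 -= -8/3·R1  ⇒  (0, 0, -2/11, -30/11, -50/11)
[3] R2 /= 62/11  ⇒  (0, 0, 1, -5/62, 5/31)
     R0 -= -6/11·R2  ⇒  (1, 0, 0, 24/31, 14/31)
     R1 -= 2/11·R2  ⇒  (0, 1, 0, -8/31, -46/31)
     R3 -= -2/11·R2  ⇒  (0, 0, 0, -85/31, -140/31)
[4] R3 /= -85/31  ⇒  (0, 0, 0, 1, 28/17)
     R0 -= 24/31·R3  ⇒  (1, 0, 0, 0, -14/17)
     R1 -= -8/31·R3  ⇒  (0, 1, 0, 0, -18/17)
     R2 -= -5/62·R3  ⇒  (0, 0, 1, 0, 5/17)

M[2][4] = 5/17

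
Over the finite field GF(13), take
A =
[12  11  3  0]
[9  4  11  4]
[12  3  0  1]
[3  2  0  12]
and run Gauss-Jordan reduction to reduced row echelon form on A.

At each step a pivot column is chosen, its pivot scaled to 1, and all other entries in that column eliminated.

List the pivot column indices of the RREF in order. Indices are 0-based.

pivot columns: 0, 1, 2, 3

step 1: normalize row 0 (÷12) = (1, 2, 10, 0)
  row 1: subtract 9×row0 = (0, 12, 12, 4)
  row 2: subtract 12×row0 = (0, 5, 10, 1)
  row 3: subtract 3×row0 = (0, 9, 9, 12)
step 2: normalize row 1 (÷12) = (0, 1, 1, 9)
  row 0: subtract 2×row1 = (1, 0, 8, 8)
  row 2: subtract 5×row1 = (0, 0, 5, 8)
  row 3: subtract 9×row1 = (0, 0, 0, 9)
step 3: normalize row 2 (÷5) = (0, 0, 1, 12)
  row 0: subtract 8×row2 = (1, 0, 0, 3)
  row 1: subtract 1×row2 = (0, 1, 0, 10)
step 4: normalize row 3 (÷9) = (0, 0, 0, 1)
  row 0: subtract 3×row3 = (1, 0, 0, 0)
  row 1: subtract 10×row3 = (0, 1, 0, 0)
  row 2: subtract 12×row3 = (0, 0, 1, 0)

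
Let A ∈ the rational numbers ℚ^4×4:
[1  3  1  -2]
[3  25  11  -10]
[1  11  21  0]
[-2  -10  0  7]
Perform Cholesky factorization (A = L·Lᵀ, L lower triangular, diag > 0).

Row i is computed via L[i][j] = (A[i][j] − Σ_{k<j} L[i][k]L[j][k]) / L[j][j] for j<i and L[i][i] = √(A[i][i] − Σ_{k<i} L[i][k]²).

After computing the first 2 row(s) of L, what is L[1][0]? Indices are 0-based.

Step 1: L[0][0] = √(1) = 1.
  L[1][0] = (3) / L[0][0] = 3.
Step 2: L[1][1] = √(16) = 4.

L[1][0] = 3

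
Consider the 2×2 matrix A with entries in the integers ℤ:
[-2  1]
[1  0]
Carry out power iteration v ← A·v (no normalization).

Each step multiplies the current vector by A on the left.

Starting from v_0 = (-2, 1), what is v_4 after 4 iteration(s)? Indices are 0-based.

v_0 = (-2, 1).
v_1 = A·v_0 = (5, -2).
v_2 = A·v_1 = (-12, 5).
v_3 = A·v_2 = (29, -12).
v_4 = A·v_3 = (-70, 29).

v_4 = (-70, 29)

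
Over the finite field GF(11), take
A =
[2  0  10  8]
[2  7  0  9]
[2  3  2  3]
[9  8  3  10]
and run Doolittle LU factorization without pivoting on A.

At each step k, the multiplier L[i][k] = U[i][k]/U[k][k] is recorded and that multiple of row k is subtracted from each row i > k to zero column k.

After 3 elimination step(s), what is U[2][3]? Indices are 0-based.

U[2][3] = 4

k=0: U[0][0]=2
  eliminate (1,0): mult=1, new row 1: (0, 7, 1, 1); set L[1][0]=1
  eliminate (2,0): mult=1, new row 2: (0, 3, 3, 6); set L[2][0]=1
  eliminate (3,0): mult=10, new row 3: (0, 8, 2, 7); set L[3][0]=10
k=1: U[1][1]=7
  eliminate (2,1): mult=2, new row 2: (0, 0, 1, 4); set L[2][1]=2
  eliminate (3,1): mult=9, new row 3: (0, 0, 4, 9); set L[3][1]=9
k=2: U[2][2]=1
  eliminate (3,2): mult=4, new row 3: (0, 0, 0, 4); set L[3][2]=4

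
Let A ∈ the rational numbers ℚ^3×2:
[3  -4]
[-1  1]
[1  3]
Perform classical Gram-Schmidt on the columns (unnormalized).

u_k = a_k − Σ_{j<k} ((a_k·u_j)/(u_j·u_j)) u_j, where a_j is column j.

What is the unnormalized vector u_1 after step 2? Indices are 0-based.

u_1 = (-14/11, 1/11, 43/11)

Step 1: u_0 = a_0 = (3, -1, 1).
Step 2: u_1 = a_1 − (-10/11)·u_0 = (-14/11, 1/11, 43/11).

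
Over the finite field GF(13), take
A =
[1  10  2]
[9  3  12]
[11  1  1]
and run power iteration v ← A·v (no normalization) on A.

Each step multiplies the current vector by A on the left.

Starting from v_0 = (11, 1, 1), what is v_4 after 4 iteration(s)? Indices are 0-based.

v_0 = (11, 1, 1).
v_1 = A·v_0 = (10, 10, 6).
v_2 = A·v_1 = (5, 10, 9).
v_3 = A·v_2 = (6, 1, 9).
v_4 = A·v_3 = (8, 9, 11).

v_4 = (8, 9, 11)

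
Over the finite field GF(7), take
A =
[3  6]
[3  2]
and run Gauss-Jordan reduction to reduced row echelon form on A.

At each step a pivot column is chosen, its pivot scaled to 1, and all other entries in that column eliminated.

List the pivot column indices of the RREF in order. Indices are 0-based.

pivot columns: 0, 1

step 1: normalize row 0 (÷3) = (1, 2)
  row 1: subtract 3×row0 = (0, 3)
step 2: normalize row 1 (÷3) = (0, 1)
  row 0: subtract 2×row1 = (1, 0)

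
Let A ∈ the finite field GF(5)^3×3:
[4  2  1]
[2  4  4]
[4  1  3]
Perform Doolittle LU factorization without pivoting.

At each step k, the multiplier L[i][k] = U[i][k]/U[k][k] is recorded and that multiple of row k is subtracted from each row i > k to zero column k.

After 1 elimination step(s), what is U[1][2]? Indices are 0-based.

U[1][2] = 1

[col 0] pivot 4
  R1 -= 3*R0 → (0, 3, 1)  (L[1][0] := 3)
  R2 -= 1*R0 → (0, 4, 2)  (L[2][0] := 1)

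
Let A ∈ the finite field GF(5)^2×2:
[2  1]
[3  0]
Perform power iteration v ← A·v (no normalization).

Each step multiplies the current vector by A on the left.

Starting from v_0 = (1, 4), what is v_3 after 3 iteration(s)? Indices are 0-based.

v_0 = (1, 4).
v_1 = A·v_0 = (1, 3).
v_2 = A·v_1 = (0, 3).
v_3 = A·v_2 = (3, 0).

v_3 = (3, 0)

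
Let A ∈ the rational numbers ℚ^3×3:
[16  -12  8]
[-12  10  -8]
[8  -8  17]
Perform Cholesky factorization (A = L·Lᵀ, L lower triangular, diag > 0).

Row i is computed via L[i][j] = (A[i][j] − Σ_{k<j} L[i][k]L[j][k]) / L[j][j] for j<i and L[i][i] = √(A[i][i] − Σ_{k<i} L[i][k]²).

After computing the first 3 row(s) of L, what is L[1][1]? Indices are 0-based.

L[1][1] = 1

Step 1: L[0][0] = √(16) = 4.
  L[1][0] = (-12) / L[0][0] = -3.
Step 2: L[1][1] = √(1) = 1.
  L[2][0] = (8) / L[0][0] = 2.
  L[2][1] = (-2) / L[1][1] = -2.
Step 3: L[2][2] = √(9) = 3.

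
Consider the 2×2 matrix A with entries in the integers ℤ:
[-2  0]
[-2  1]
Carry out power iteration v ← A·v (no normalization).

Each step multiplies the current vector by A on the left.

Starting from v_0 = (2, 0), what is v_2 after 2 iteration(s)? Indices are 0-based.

v_0 = (2, 0).
v_1 = A·v_0 = (-4, -4).
v_2 = A·v_1 = (8, 4).

v_2 = (8, 4)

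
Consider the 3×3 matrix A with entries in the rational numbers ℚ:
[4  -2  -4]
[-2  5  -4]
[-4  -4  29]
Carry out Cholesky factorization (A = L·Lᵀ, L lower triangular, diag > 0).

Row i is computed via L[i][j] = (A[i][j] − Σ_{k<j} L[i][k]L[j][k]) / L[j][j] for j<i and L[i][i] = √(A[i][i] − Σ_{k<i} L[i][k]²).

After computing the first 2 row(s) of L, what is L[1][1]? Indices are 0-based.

L[1][1] = 2

Step 1: L[0][0] = √(4) = 2.
  L[1][0] = (-2) / L[0][0] = -1.
Step 2: L[1][1] = √(4) = 2.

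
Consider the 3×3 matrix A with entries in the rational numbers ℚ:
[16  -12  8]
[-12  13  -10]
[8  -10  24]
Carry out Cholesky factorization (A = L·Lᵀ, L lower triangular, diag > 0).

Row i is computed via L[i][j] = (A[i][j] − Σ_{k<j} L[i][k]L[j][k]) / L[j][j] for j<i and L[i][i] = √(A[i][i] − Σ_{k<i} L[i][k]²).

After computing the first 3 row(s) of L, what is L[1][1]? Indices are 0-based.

L[1][1] = 2

Step 1: L[0][0] = √(16) = 4.
  L[1][0] = (-12) / L[0][0] = -3.
Step 2: L[1][1] = √(4) = 2.
  L[2][0] = (8) / L[0][0] = 2.
  L[2][1] = (-4) / L[1][1] = -2.
Step 3: L[2][2] = √(16) = 4.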